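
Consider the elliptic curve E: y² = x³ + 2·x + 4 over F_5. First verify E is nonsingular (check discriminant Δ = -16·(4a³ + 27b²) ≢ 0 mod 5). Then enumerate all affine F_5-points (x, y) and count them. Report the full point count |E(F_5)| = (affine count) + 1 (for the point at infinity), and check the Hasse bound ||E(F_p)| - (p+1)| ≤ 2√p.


Affine points = {(0, 2), (0, 3), (2, 1), (2, 4), (4, 1), (4, 4)}; affine count = 6; |E(F_5)| = 7.

Discriminant check: Δ ∝ 4a³ + 27b² = 4·2³ + 27·4² = 4·8 + 27·16 ≡ 4 (mod 5). Nonzero ⇒ E is nonsingular.
For each x ∈ F_5, compute rhs = x³ + 2·x + 4 mod 5, then count y ∈ F_5 with y² ≡ rhs.
  x = 0: rhs = 4, matching y values: 2, 3 (2 points).
  x = 1: rhs = 2, matching y values: none (0 points).
  x = 2: rhs = 1, matching y values: 1, 4 (2 points).
  x = 3: rhs = 2, matching y values: none (0 points).
  x = 4: rhs = 1, matching y values: 1, 4 (2 points).
Total affine count: 6.
Full point count |E(F_5)| = 6 + 1 = 7.
Hasse bound: |7 − (5+1)| = |1| = 1 ≤ 2√5 ≈ 4.4721 ✓.


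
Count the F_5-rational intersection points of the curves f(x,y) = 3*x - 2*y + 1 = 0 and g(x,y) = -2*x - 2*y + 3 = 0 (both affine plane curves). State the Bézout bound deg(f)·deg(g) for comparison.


Common zeros: ∅; count = 0; Bézout bound = 1.

deg(f) = 1, deg(g) = 1, so Bézout bound = 1.
Scan x ∈ F_5. For each x, list the y ∈ F_5 with f(x, y) ≡ 0 and those with g(x, y) ≡ 0 (mod 5); the common zeros in that column are the intersection.
  x = 0: f ≡ 0 at y ∈ {3}; g ≡ 0 at y ∈ {4}; common: ∅.
  x = 1: f ≡ 0 at y ∈ {2}; g ≡ 0 at y ∈ {3}; common: ∅.
  x = 2: f ≡ 0 at y ∈ {1}; g ≡ 0 at y ∈ {2}; common: ∅.
  x = 3: f ≡ 0 at y ∈ {0}; g ≡ 0 at y ∈ {1}; common: ∅.
  x = 4: f ≡ 0 at y ∈ {4}; g ≡ 0 at y ∈ {0}; common: ∅.
Collecting: common zeros = ∅, so the count is 0.
Comparison with the Bézout bound: 0 ≤ 1 = deg(f)·deg(g), as expected for curves with no common component (the affine F_5-count falls short of the bound because intersections may lie at infinity, over extension fields, or carry multiplicity).


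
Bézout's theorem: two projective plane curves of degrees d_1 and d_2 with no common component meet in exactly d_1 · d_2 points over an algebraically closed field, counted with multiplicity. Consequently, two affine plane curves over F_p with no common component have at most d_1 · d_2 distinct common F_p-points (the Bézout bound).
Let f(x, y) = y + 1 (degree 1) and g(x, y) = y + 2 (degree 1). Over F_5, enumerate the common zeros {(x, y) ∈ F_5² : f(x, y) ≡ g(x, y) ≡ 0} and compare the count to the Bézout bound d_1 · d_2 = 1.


Common zeros: ∅; count = 0; Bézout bound = 1.

deg(f) = 1, deg(g) = 1, so Bézout bound = 1.
Scan x ∈ F_5. For each x, list the y ∈ F_5 with f(x, y) ≡ 0 and those with g(x, y) ≡ 0 (mod 5); the common zeros in that column are the intersection.
  x = 0: f ≡ 0 at y ∈ {4}; g ≡ 0 at y ∈ {3}; common: ∅.
  x = 1: f ≡ 0 at y ∈ {4}; g ≡ 0 at y ∈ {3}; common: ∅.
  x = 2: f ≡ 0 at y ∈ {4}; g ≡ 0 at y ∈ {3}; common: ∅.
  x = 3: f ≡ 0 at y ∈ {4}; g ≡ 0 at y ∈ {3}; common: ∅.
  x = 4: f ≡ 0 at y ∈ {4}; g ≡ 0 at y ∈ {3}; common: ∅.
Collecting: common zeros = ∅, so the count is 0.
Comparison with the Bézout bound: 0 ≤ 1 = deg(f)·deg(g), as expected for curves with no common component (the affine F_5-count falls short of the bound because intersections may lie at infinity, over extension fields, or carry multiplicity).


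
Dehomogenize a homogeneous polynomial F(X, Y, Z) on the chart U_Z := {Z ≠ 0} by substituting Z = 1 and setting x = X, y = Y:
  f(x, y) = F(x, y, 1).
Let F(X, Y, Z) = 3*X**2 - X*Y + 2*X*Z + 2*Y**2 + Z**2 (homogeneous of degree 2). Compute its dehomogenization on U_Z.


f(x, y) = 3*x**2 - x*y + 2*x + 2*y**2 + 1

On U_Z we set Z = 1. Each monomial c·X^i·Y^j·Z^k in F becomes c·x^i·y^j·1^k = c·x^i·y^j.
Substituting Z = 1: F(X, Y, 1) = 3*x**2 - x*y + 2*x + 2*y**2 + 1.
Note: deg(f) ≤ deg(F) = 2; strict inequality happens when F is divisible by Z (lost terms).


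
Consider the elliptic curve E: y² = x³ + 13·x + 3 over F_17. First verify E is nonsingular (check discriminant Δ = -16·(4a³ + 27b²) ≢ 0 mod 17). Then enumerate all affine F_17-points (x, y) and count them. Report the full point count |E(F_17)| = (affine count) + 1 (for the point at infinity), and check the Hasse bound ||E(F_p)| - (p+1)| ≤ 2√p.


Affine points = {(1, 0), (3, 1), (3, 16), (4, 0), (6, 5), (6, 12), (9, 4), (9, 13), (11, 7), (11, 10), (12, 0)}; affine count = 11; |E(F_17)| = 12.

Discriminant check: Δ ∝ 4a³ + 27b² = 4·13³ + 27·3² = 4·2197 + 27·9 ≡ 4 (mod 17). Nonzero ⇒ E is nonsingular.
For each x ∈ F_17, compute rhs = x³ + 13·x + 3 mod 17, then count y ∈ F_17 with y² ≡ rhs.
  x = 0: rhs = 3, matching y values: none (0 points).
  x = 1: rhs = 0, matching y values: 0 (1 points).
  x = 2: rhs = 3, matching y values: none (0 points).
  x = 3: rhs = 1, matching y values: 1, 16 (2 points).
  x = 4: rhs = 0, matching y values: 0 (1 points).
  x = 5: rhs = 6, matching y values: none (0 points).
  x = 6: rhs = 8, matching y values: 5, 12 (2 points).
  x = 7: rhs = 12, matching y values: none (0 points).
  x = 8: rhs = 7, matching y values: none (0 points).
  x = 9: rhs = 16, matching y values: 4, 13 (2 points).
  x = 10: rhs = 11, matching y values: none (0 points).
  x = 11: rhs = 15, matching y values: 7, 10 (2 points).
  x = 12: rhs = 0, matching y values: 0 (1 points).
  x = 13: rhs = 6, matching y values: none (0 points).
  x = 14: rhs = 5, matching y values: none (0 points).
  x = 15: rhs = 3, matching y values: none (0 points).
  x = 16: rhs = 6, matching y values: none (0 points).
Total affine count: 11.
Full point count |E(F_17)| = 11 + 1 = 12.
Hasse bound: |12 − (17+1)| = |-6| = 6 ≤ 2√17 ≈ 8.2462 ✓.


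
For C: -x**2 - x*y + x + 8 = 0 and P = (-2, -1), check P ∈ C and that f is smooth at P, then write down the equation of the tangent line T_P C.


Tangent line at P: 6*x + 2*y + 14 = 0.

Step 1: f(-2, -1) = 0, so P lies on C.
Step 2: partial derivatives
  f_x(x, y) = -2*x - y + 1, f_y(x, y) = -x.
  f_x(P) = 6, f_y(P) = 2 (gradient nonzero, so P is smooth).
Step 3: tangent line at P: 6·(x − -2) + 2·(y − -1) = 0.
Expanding: 6*x + 2*y + 14 = 0.


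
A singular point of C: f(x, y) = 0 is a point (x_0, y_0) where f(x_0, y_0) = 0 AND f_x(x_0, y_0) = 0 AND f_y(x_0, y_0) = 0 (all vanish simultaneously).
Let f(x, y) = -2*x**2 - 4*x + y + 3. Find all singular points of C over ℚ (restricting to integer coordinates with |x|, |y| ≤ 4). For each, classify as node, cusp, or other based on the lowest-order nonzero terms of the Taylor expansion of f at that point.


No singular points in the scanned grid; C is smooth there.

Compute partial derivatives:
  f_x = -4*x - 4.
  f_y = 1.
f_y = 1 is a nonzero constant, so f_y never vanishes: no point (x, y) can satisfy f = f_x = f_y = 0. In particular no (x, y) ∈ {−4, ..., 4}² is singular; the curve is smooth.


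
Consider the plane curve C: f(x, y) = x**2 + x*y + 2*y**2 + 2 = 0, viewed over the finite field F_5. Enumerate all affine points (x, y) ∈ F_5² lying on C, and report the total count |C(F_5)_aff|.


Affine F_5-points: {(0, 2), (0, 3), (2, 1), (2, 3), (3, 2), (3, 4)}; count = 6.

For each of the 25 pairs (x, y) ∈ F_5², evaluate f(x, y) mod 5. Record the zeros.
  x = 0: [0↦2, 1↦4, 2↦0, 3↦0, 4↦4]  zeros at y ∈ {2, 3}
  x = 1: [0↦3, 1↦1, 2↦3, 3↦4, 4↦4]  zeros at y ∈ ∅
  x = 2: [0↦1, 1↦0, 2↦3, 3↦0, 4↦1]  zeros at y ∈ {1, 3}
  x = 3: [0↦1, 1↦1, 2↦0, 3↦3, 4↦0]  zeros at y ∈ {2, 4}
  x = 4: [0↦3, 1↦4, 2↦4, 3↦3, 4↦1]  zeros at y ∈ ∅
Collecting zeros: affine points = {(0, 2), (0, 3), (2, 1), (2, 3), (3, 2), (3, 4)}.
Total count |C(F_5)_aff| = 6.


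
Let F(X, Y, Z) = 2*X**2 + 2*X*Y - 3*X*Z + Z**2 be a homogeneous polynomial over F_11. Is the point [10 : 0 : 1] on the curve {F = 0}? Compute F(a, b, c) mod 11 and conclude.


F(10,0,1) ≡ 6 (mod 11); P is NOT on the curve.

Evaluate F(10, 0, 1) term-by-term (mod 11).
  2*X**2 ↦ 2·100·1·1 = 200
  2*X*Y ↦ 2·10·0·1 = 0
  -3*X*Z ↦ -3·10·1·1 = -30
  Z**2 ↦ 1·1·1·1 = 1
Sum: F(10, 0, 1) = (200) + (0) + (-30) + (1) = 171.
Reducing mod 11: 171 ≡ 6 (mod 11).
Since F(a, b, c) ≡ 6 ≠ 0 (mod 11), P does NOT lie on the curve.


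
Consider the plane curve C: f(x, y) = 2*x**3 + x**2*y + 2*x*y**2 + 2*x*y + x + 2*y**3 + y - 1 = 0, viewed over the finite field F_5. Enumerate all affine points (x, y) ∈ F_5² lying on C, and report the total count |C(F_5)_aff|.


Affine F_5-points: {(1, 1), (2, 4), (3, 1)}; count = 3.

For each of the 25 pairs (x, y) ∈ F_5², evaluate f(x, y) mod 5. Record the zeros.
  x = 0: [0↦4, 1↦2, 2↦2, 3↦1, 4↦1]  zeros at y ∈ ∅
  x = 1: [0↦2, 1↦0, 2↦4, 3↦1, 4↦3]  zeros at y ∈ {1}
  x = 2: [0↦2, 1↦2, 2↦2, 3↦4, 4↦0]  zeros at y ∈ {4}
  x = 3: [0↦1, 1↦0, 2↦3, 3↦2, 4↦4]  zeros at y ∈ {1}
  x = 4: [0↦1, 1↦1, 2↦4, 3↦2, 4↦2]  zeros at y ∈ ∅
Collecting zeros: affine points = {(1, 1), (2, 4), (3, 1)}.
Total count |C(F_5)_aff| = 3.


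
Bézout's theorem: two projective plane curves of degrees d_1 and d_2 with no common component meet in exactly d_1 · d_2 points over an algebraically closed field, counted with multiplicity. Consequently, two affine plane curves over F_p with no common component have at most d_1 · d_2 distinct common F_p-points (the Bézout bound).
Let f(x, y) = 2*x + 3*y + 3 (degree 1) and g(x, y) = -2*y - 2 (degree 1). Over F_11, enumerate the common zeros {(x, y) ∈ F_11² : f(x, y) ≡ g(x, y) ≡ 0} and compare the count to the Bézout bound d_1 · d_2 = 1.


Common zeros: {(0, 10)}; count = 1; Bézout bound = 1.

deg(f) = 1, deg(g) = 1, so Bézout bound = 1.
Scan x ∈ F_11. For each x, list the y ∈ F_11 with f(x, y) ≡ 0 and those with g(x, y) ≡ 0 (mod 11); the common zeros in that column are the intersection.
  x = 0: f ≡ 0 at y ∈ {10}; g ≡ 0 at y ∈ {10}; common: {10}.
  x = 1: f ≡ 0 at y ∈ {2}; g ≡ 0 at y ∈ {10}; common: ∅.
  x = 2: f ≡ 0 at y ∈ {5}; g ≡ 0 at y ∈ {10}; common: ∅.
  x = 3: f ≡ 0 at y ∈ {8}; g ≡ 0 at y ∈ {10}; common: ∅.
  x = 4: f ≡ 0 at y ∈ {0}; g ≡ 0 at y ∈ {10}; common: ∅.
  x = 5: f ≡ 0 at y ∈ {3}; g ≡ 0 at y ∈ {10}; common: ∅.
  x = 6: f ≡ 0 at y ∈ {6}; g ≡ 0 at y ∈ {10}; common: ∅.
  x = 7: f ≡ 0 at y ∈ {9}; g ≡ 0 at y ∈ {10}; common: ∅.
  x = 8: f ≡ 0 at y ∈ {1}; g ≡ 0 at y ∈ {10}; common: ∅.
  x = 9: f ≡ 0 at y ∈ {4}; g ≡ 0 at y ∈ {10}; common: ∅.
  x = 10: f ≡ 0 at y ∈ {7}; g ≡ 0 at y ∈ {10}; common: ∅.
Collecting: common zeros = {(0, 10)}, so the count is 1.
Comparison with the Bézout bound: 1 ≤ 1 = deg(f)·deg(g), as expected for curves with no common component (the bound is attained).


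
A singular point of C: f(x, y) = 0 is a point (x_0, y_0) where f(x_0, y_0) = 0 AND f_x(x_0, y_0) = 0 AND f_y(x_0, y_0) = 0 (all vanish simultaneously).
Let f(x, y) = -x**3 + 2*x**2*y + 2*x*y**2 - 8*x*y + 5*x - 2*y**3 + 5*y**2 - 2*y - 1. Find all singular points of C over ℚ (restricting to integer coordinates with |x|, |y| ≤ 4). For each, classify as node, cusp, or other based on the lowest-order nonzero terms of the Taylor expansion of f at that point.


Singular points: {(1, 1)}; classification: node.

Compute partial derivatives:
  f_x = -3*x**2 + 4*x*y + 2*y**2 - 8*y + 5.
  f_y = 2*x**2 + 4*x*y - 8*x - 6*y**2 + 10*y - 2.
Scan x_0 ∈ {−4, ..., 4}. For each x_0, f_y(x_0, y) is a polynomial in y; find its integer roots y ∈ {−4, ..., 4}, then test f_x and f at those candidates.
  x = -4: f_y(-4, y) = -6*y**2 - 6*y + 62; no integer root y with |y| ≤ 4.
  x = -3: f_y(-3, y) = -6*y**2 - 2*y + 40; no integer root y with |y| ≤ 4.
  x = -2: f_y(-2, y) = -6*y**2 + 2*y + 22; no integer root y with |y| ≤ 4.
  x = -1: f_y(-1, y) = -6*y**2 + 6*y + 8; no integer root y with |y| ≤ 4.
  x = 0: f_y(0, y) = -6*y**2 + 10*y - 2; no integer root y with |y| ≤ 4.
  x = 1: f_y(1, y) = -6*y**2 + 14*y - 8; vanishes at y ∈ {1}. (1, 1): f_x = 0, f = 0 — SINGULAR.
  x = 2: f_y(2, y) = -6*y**2 + 18*y - 10; no integer root y with |y| ≤ 4.
  x = 3: f_y(3, y) = -6*y**2 + 22*y - 8; no integer root y with |y| ≤ 4.
  x = 4: f_y(4, y) = -6*y**2 + 26*y - 2; no integer root y with |y| ≤ 4.
Only singular point on the grid: (1, 1).
Classify: substitute x = 1 + u, y = 1 + v and expand: f = -u**3 + 2*u**2*v - u**2 + 2*u*v**2 - 2*v**3 + v**2.
No constant or linear terms (consistent with a singular point). Quadratic part: -u**2 + v**2. Cubic part: -u**3 + 2*u**2*v + 2*u*v**2 - 2*v**3.
The quadratic part v**2 - u**2 = (v − u)(v + u) splits into two distinct linear factors, so there are two distinct tangent lines y − 1 = ±(x − 1) — this is a node (ordinary double point).
Classification: node.


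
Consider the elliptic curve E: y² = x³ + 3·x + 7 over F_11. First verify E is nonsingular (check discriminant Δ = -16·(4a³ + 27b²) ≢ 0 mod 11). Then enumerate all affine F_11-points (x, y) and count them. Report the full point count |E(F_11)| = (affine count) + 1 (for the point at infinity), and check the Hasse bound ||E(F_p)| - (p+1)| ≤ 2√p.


Affine points = {(1, 0), (5, 2), (5, 9), (8, 2), (8, 9), (9, 2), (9, 9), (10, 5), (10, 6)}; affine count = 9; |E(F_11)| = 10.

Discriminant check: Δ ∝ 4a³ + 27b² = 4·3³ + 27·7² = 4·27 + 27·49 ≡ 1 (mod 11). Nonzero ⇒ E is nonsingular.
For each x ∈ F_11, compute rhs = x³ + 3·x + 7 mod 11, then count y ∈ F_11 with y² ≡ rhs.
  x = 0: rhs = 7, matching y values: none (0 points).
  x = 1: rhs = 0, matching y values: 0 (1 points).
  x = 2: rhs = 10, matching y values: none (0 points).
  x = 3: rhs = 10, matching y values: none (0 points).
  x = 4: rhs = 6, matching y values: none (0 points).
  x = 5: rhs = 4, matching y values: 2, 9 (2 points).
  x = 6: rhs = 10, matching y values: none (0 points).
  x = 7: rhs = 8, matching y values: none (0 points).
  x = 8: rhs = 4, matching y values: 2, 9 (2 points).
  x = 9: rhs = 4, matching y values: 2, 9 (2 points).
  x = 10: rhs = 3, matching y values: 5, 6 (2 points).
Total affine count: 9.
Full point count |E(F_11)| = 9 + 1 = 10.
Hasse bound: |10 − (11+1)| = |-2| = 2 ≤ 2√11 ≈ 6.6332 ✓.


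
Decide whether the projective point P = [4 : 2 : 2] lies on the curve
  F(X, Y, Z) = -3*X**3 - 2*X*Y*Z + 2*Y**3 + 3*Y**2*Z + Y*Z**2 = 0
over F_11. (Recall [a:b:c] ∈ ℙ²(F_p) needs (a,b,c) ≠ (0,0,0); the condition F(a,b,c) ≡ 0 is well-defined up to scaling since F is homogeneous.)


F(4,2,2) ≡ 0 (mod 11); P is on the curve.

Evaluate F(4, 2, 2) term-by-term (mod 11).
  -3*X**3 ↦ -3·64·1·1 = -192
  -2*X*Y*Z ↦ -2·4·2·2 = -32
  2*Y**3 ↦ 2·1·8·1 = 16
  3*Y**2*Z ↦ 3·1·4·2 = 24
  Y*Z**2 ↦ 1·1·2·4 = 8
Sum: F(4, 2, 2) = (-192) + (-32) + (16) + (24) + (8) = -176.
Reducing mod 11: -176 ≡ 0 (mod 11).
Since F(a, b, c) ≡ 0 (mod 11), P lies on the curve.


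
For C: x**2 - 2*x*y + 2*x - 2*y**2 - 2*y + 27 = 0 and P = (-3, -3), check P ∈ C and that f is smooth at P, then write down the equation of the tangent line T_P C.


Tangent line at P: 2*x + 16*y + 54 = 0.

Step 1: f(-3, -3) = 0, so P lies on C.
Step 2: partial derivatives
  f_x(x, y) = 2*x - 2*y + 2, f_y(x, y) = -2*x - 4*y - 2.
  f_x(P) = 2, f_y(P) = 16 (gradient nonzero, so P is smooth).
Step 3: tangent line at P: 2·(x − -3) + 16·(y − -3) = 0.
Expanding: 2*x + 16*y + 54 = 0.


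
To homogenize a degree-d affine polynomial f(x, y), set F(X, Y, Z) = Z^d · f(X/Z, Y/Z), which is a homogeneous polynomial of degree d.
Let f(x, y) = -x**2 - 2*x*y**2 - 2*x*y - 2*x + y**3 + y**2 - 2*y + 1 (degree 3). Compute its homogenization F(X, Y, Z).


F(X, Y, Z) = -X**2*Z - 2*X*Y**2 - 2*X*Y*Z - 2*X*Z**2 + Y**3 + Y**2*Z - 2*Y*Z**2 + Z**3

deg(f) = 3.
Substitute x = X/Z, y = Y/Z into f, then multiply by Z^3.
  monomial -1·x^2·y^0 ↦ -1·X^2·Y^0·Z^1.
  monomial -2·x^1·y^2 ↦ -2·X^1·Y^2·Z^0.
  monomial -2·x^1·y^1 ↦ -2·X^1·Y^1·Z^1.
  monomial -2·x^1·y^0 ↦ -2·X^1·Y^0·Z^2.
  monomial 1·x^0·y^3 ↦ 1·X^0·Y^3·Z^0.
  monomial 1·x^0·y^2 ↦ 1·X^0·Y^2·Z^1.
  monomial -2·x^0·y^1 ↦ -2·X^0·Y^1·Z^2.
  monomial 1·x^0·y^0 ↦ 1·X^0·Y^0·Z^3.
Collecting: F(X, Y, Z) = -X**2*Z - 2*X*Y**2 - 2*X*Y*Z - 2*X*Z**2 + Y**3 + Y**2*Z - 2*Y*Z**2 + Z**3.


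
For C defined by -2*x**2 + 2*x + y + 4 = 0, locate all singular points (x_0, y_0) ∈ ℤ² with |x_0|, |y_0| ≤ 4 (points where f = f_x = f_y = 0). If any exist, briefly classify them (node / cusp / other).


No singular points in the scanned grid; C is smooth there.

Compute partial derivatives:
  f_x = 2 - 4*x.
  f_y = 1.
f_y = 1 is a nonzero constant, so f_y never vanishes: no point (x, y) can satisfy f = f_x = f_y = 0. In particular no (x, y) ∈ {−4, ..., 4}² is singular; the curve is smooth.


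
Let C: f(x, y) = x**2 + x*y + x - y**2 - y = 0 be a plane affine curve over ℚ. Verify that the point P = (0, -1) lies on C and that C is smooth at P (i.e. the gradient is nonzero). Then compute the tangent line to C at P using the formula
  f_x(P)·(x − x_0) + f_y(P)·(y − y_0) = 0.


Tangent line at P: y + 1 = 0.

Step 1: f(0, -1) = 0, so P lies on C.
Step 2: partial derivatives
  f_x(x, y) = 2*x + y + 1, f_y(x, y) = x - 2*y - 1.
  f_x(P) = 0, f_y(P) = 1 (gradient nonzero, so P is smooth).
Step 3: tangent line at P: 0·(x − 0) + 1·(y − -1) = 0.
Expanding: y + 1 = 0.


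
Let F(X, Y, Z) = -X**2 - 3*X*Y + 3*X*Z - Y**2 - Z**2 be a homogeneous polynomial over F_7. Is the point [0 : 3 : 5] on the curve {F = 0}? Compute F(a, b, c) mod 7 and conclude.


F(0,3,5) ≡ 1 (mod 7); P is NOT on the curve.

Evaluate F(0, 3, 5) term-by-term (mod 7).
  -X**2 ↦ -1·0·1·1 = 0
  -3*X*Y ↦ -3·0·3·1 = 0
  3*X*Z ↦ 3·0·1·5 = 0
  -Y**2 ↦ -1·1·9·1 = -9
  -Z**2 ↦ -1·1·1·25 = -25
Sum: F(0, 3, 5) = (0) + (0) + (0) + (-9) + (-25) = -34.
Reducing mod 7: -34 ≡ 1 (mod 7).
Since F(a, b, c) ≡ 1 ≠ 0 (mod 7), P does NOT lie on the curve.


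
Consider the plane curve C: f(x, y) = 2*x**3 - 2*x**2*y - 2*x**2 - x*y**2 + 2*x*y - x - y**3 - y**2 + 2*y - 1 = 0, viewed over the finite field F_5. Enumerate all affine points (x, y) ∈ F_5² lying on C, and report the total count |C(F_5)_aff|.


Affine F_5-points: {(1, 4), (2, 0), (2, 3), (2, 4)}; count = 4.

For each of the 25 pairs (x, y) ∈ F_5², evaluate f(x, y) mod 5. Record the zeros.
  x = 0: [0↦4, 1↦4, 2↦1, 3↦4, 4↦2]  zeros at y ∈ ∅
  x = 1: [0↦3, 1↦2, 2↦1, 3↦4, 4↦0]  zeros at y ∈ {4}
  x = 2: [0↦0, 1↦4, 2↦1, 3↦0, 4↦0]  zeros at y ∈ {0, 3, 4}
  x = 3: [0↦2, 1↦2, 2↦3, 3↦4, 4↦4]  zeros at y ∈ ∅
  x = 4: [0↦1, 1↦3, 2↦4, 3↦3, 4↦4]  zeros at y ∈ ∅
Collecting zeros: affine points = {(1, 4), (2, 0), (2, 3), (2, 4)}.
Total count |C(F_5)_aff| = 4.


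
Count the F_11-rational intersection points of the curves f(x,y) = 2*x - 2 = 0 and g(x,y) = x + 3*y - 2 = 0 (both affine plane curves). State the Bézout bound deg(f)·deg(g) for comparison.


Common zeros: {(1, 4)}; count = 1; Bézout bound = 1.

deg(f) = 1, deg(g) = 1, so Bézout bound = 1.
Scan x ∈ F_11. For each x, list the y ∈ F_11 with f(x, y) ≡ 0 and those with g(x, y) ≡ 0 (mod 11); the common zeros in that column are the intersection.
  x = 0: f ≡ 0 at y ∈ ∅; g ≡ 0 at y ∈ {8}; common: ∅.
  x = 1: f ≡ 0 at y ∈ {0, 1, 2, 3, 4, 5, 6, 7, 8, 9, 10}; g ≡ 0 at y ∈ {4}; common: {4}.
  x = 2: f ≡ 0 at y ∈ ∅; g ≡ 0 at y ∈ {0}; common: ∅.
  x = 3: f ≡ 0 at y ∈ ∅; g ≡ 0 at y ∈ {7}; common: ∅.
  x = 4: f ≡ 0 at y ∈ ∅; g ≡ 0 at y ∈ {3}; common: ∅.
  x = 5: f ≡ 0 at y ∈ ∅; g ≡ 0 at y ∈ {10}; common: ∅.
  x = 6: f ≡ 0 at y ∈ ∅; g ≡ 0 at y ∈ {6}; common: ∅.
  x = 7: f ≡ 0 at y ∈ ∅; g ≡ 0 at y ∈ {2}; common: ∅.
  x = 8: f ≡ 0 at y ∈ ∅; g ≡ 0 at y ∈ {9}; common: ∅.
  x = 9: f ≡ 0 at y ∈ ∅; g ≡ 0 at y ∈ {5}; common: ∅.
  x = 10: f ≡ 0 at y ∈ ∅; g ≡ 0 at y ∈ {1}; common: ∅.
Collecting: common zeros = {(1, 4)}, so the count is 1.
Comparison with the Bézout bound: 1 ≤ 1 = deg(f)·deg(g), as expected for curves with no common component (the bound is attained).


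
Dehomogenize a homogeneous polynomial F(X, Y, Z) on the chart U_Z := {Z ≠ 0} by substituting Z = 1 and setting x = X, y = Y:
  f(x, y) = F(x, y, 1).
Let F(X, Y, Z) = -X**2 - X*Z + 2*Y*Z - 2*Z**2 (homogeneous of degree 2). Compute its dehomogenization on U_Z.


f(x, y) = -x**2 - x + 2*y - 2

On U_Z we set Z = 1. Each monomial c·X^i·Y^j·Z^k in F becomes c·x^i·y^j·1^k = c·x^i·y^j.
Substituting Z = 1: F(X, Y, 1) = -x**2 - x + 2*y - 2.
Note: deg(f) ≤ deg(F) = 2; strict inequality happens when F is divisible by Z (lost terms).


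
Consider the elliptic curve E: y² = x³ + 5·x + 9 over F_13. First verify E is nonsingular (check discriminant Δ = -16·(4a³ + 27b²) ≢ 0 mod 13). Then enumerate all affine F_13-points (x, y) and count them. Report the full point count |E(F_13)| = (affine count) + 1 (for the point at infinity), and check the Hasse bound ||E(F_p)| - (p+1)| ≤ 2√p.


Affine points = {(0, 3), (0, 10), (2, 1), (2, 12), (3, 5), (3, 8), (5, 4), (5, 9), (7, 6), (7, 7), (9, 4), (9, 9), (11, 2), (11, 11), (12, 4), (12, 9)}; affine count = 16; |E(F_13)| = 17.

Discriminant check: Δ ∝ 4a³ + 27b² = 4·5³ + 27·9² = 4·125 + 27·81 ≡ 9 (mod 13). Nonzero ⇒ E is nonsingular.
For each x ∈ F_13, compute rhs = x³ + 5·x + 9 mod 13, then count y ∈ F_13 with y² ≡ rhs.
  x = 0: rhs = 9, matching y values: 3, 10 (2 points).
  x = 1: rhs = 2, matching y values: none (0 points).
  x = 2: rhs = 1, matching y values: 1, 12 (2 points).
  x = 3: rhs = 12, matching y values: 5, 8 (2 points).
  x = 4: rhs = 2, matching y values: none (0 points).
  x = 5: rhs = 3, matching y values: 4, 9 (2 points).
  x = 6: rhs = 8, matching y values: none (0 points).
  x = 7: rhs = 10, matching y values: 6, 7 (2 points).
  x = 8: rhs = 2, matching y values: none (0 points).
  x = 9: rhs = 3, matching y values: 4, 9 (2 points).
  x = 10: rhs = 6, matching y values: none (0 points).
  x = 11: rhs = 4, matching y values: 2, 11 (2 points).
  x = 12: rhs = 3, matching y values: 4, 9 (2 points).
Total affine count: 16.
Full point count |E(F_13)| = 16 + 1 = 17.
Hasse bound: |17 − (13+1)| = |3| = 3 ≤ 2√13 ≈ 7.2111 ✓.


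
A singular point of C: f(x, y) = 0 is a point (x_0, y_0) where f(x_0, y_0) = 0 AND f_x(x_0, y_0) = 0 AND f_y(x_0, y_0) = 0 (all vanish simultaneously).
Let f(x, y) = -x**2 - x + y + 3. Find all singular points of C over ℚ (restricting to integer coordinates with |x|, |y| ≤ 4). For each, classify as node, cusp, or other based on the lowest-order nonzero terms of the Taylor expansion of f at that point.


No singular points in the scanned grid; C is smooth there.

Compute partial derivatives:
  f_x = -2*x - 1.
  f_y = 1.
f_y = 1 is a nonzero constant, so f_y never vanishes: no point (x, y) can satisfy f = f_x = f_y = 0. In particular no (x, y) ∈ {−4, ..., 4}² is singular; the curve is smooth.


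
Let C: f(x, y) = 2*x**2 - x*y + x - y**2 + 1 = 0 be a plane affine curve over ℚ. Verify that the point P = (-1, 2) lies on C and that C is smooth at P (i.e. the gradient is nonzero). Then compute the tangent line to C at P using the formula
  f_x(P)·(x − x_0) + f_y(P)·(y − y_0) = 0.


Tangent line at P: -5*x - 3*y + 1 = 0.

Step 1: f(-1, 2) = 0, so P lies on C.
Step 2: partial derivatives
  f_x(x, y) = 4*x - y + 1, f_y(x, y) = -x - 2*y.
  f_x(P) = -5, f_y(P) = -3 (gradient nonzero, so P is smooth).
Step 3: tangent line at P: -5·(x − -1) + -3·(y − 2) = 0.
Expanding: -5*x - 3*y + 1 = 0.


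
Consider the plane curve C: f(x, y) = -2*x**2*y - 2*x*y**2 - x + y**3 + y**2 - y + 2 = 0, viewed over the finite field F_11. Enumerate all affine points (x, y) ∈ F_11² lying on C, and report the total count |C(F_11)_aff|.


Affine F_11-points: {(0, 9), (2, 0), (2, 1), (2, 2), (4, 2), (5, 9), (9, 5)}; count = 7.

For each of the 121 pairs (x, y) ∈ F_11², evaluate f(x, y) mod 11. Record the zeros.
  x = 0: [0↦2, 1↦3, 2↦1, 3↦2, 4↦1, 5↦4, 6↦6, 7↦2, 8↦9, 9↦0, 10↦3]  zeros at y ∈ {9}
  x = 1: [0↦1, 1↦9, 2↦10, 3↦10, 4↦4, 5↦9, 6↦9, 7↦10, 8↦7, 9↦6, 10↦2]  zeros at y ∈ ∅
  x = 2: [0↦0, 1↦0, 2↦0, 3↦6, 4↦2, 5↦5, 6↦10, 7↦1, 8↦6, 9↦9, 10↦5]  zeros at y ∈ {0, 1, 2}
  x = 3: [0↦10, 1↦9, 2↦4, 3↦1, 4↦6, 5↦3, 6↦9, 7↦8, 8↦6, 9↦9, 10↦1]  zeros at y ∈ ∅
  x = 4: [0↦9, 1↦3, 2↦0, 3↦6, 4↦5, 5↦3, 6↦6, 7↦9, 8↦7, 9↦6, 10↦1]  zeros at y ∈ {2}
  x = 5: [0↦8, 1↦4, 2↦10, 3↦10, 4↦10, 5↦5, 6↦1, 7↦4, 8↦9, 9↦0, 10↦5]  zeros at y ∈ {9}
  x = 6: [0↦7, 1↦1, 2↦1, 3↦2, 4↦10, 5↦9, 6↦5, 7↦4, 8↦1, 9↦2, 10↦2]  zeros at y ∈ ∅
  x = 7: [0↦6, 1↦5, 2↦6, 3↦4, 4↦5, 5↦4, 6↦7, 7↦9, 8↦5, 9↦1, 10↦3]  zeros at y ∈ ∅
  x = 8: [0↦5, 1↦5, 2↦3, 3↦5, 4↦6, 5↦1, 6↦7, 7↦8, 8↦10, 9↦8, 10↦8]  zeros at y ∈ ∅
  x = 9: [0↦4, 1↦1, 2↦3, 3↦5, 4↦2, 5↦0, 6↦5, 7↦1, 8↦5, 9↦1, 10↦6]  zeros at y ∈ {5}
  x = 10: [0↦3, 1↦4, 2↦6, 3↦4, 4↦4, 5↦1, 6↦1, 7↦10, 8↦1, 9↦2, 10↦8]  zeros at y ∈ ∅
Collecting zeros: affine points = {(0, 9), (2, 0), (2, 1), (2, 2), (4, 2), (5, 9), (9, 5)}.
Total count |C(F_11)_aff| = 7.


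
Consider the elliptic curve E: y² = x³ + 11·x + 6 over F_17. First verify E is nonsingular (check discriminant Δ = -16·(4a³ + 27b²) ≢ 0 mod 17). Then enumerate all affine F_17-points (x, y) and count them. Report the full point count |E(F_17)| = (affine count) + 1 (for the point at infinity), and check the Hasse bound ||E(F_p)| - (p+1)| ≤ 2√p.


Affine points = {(1, 1), (1, 16), (2, 6), (2, 11), (3, 7), (3, 10), (5, 4), (5, 13), (6, 4), (6, 13), (7, 1), (7, 16), (9, 1), (9, 16), (11, 8), (11, 9), (12, 8), (12, 9), (13, 0)}; affine count = 19; |E(F_17)| = 20.

Discriminant check: Δ ∝ 4a³ + 27b² = 4·11³ + 27·6² = 4·1331 + 27·36 ≡ 6 (mod 17). Nonzero ⇒ E is nonsingular.
For each x ∈ F_17, compute rhs = x³ + 11·x + 6 mod 17, then count y ∈ F_17 with y² ≡ rhs.
  x = 0: rhs = 6, matching y values: none (0 points).
  x = 1: rhs = 1, matching y values: 1, 16 (2 points).
  x = 2: rhs = 2, matching y values: 6, 11 (2 points).
  x = 3: rhs = 15, matching y values: 7, 10 (2 points).
  x = 4: rhs = 12, matching y values: none (0 points).
  x = 5: rhs = 16, matching y values: 4, 13 (2 points).
  x = 6: rhs = 16, matching y values: 4, 13 (2 points).
  x = 7: rhs = 1, matching y values: 1, 16 (2 points).
  x = 8: rhs = 11, matching y values: none (0 points).
  x = 9: rhs = 1, matching y values: 1, 16 (2 points).
  x = 10: rhs = 11, matching y values: none (0 points).
  x = 11: rhs = 13, matching y values: 8, 9 (2 points).
  x = 12: rhs = 13, matching y values: 8, 9 (2 points).
  x = 13: rhs = 0, matching y values: 0 (1 points).
  x = 14: rhs = 14, matching y values: none (0 points).
  x = 15: rhs = 10, matching y values: none (0 points).
  x = 16: rhs = 11, matching y values: none (0 points).
Total affine count: 19.
Full point count |E(F_17)| = 19 + 1 = 20.
Hasse bound: |20 − (17+1)| = |2| = 2 ≤ 2√17 ≈ 8.2462 ✓.


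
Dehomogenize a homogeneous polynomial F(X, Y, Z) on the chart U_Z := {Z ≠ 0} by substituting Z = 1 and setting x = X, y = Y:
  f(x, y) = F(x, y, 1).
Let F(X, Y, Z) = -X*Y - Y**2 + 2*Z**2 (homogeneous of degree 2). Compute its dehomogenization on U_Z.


f(x, y) = -x*y - y**2 + 2

On U_Z we set Z = 1. Each monomial c·X^i·Y^j·Z^k in F becomes c·x^i·y^j·1^k = c·x^i·y^j.
Substituting Z = 1: F(X, Y, 1) = -x*y - y**2 + 2.
Note: deg(f) ≤ deg(F) = 2; strict inequality happens when F is divisible by Z (lost terms).


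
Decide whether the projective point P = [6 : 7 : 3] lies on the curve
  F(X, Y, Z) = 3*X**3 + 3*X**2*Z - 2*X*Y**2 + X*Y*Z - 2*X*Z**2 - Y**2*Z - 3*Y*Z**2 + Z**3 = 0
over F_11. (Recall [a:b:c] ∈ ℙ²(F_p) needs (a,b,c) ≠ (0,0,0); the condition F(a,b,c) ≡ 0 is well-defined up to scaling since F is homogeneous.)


F(6,7,3) ≡ 5 (mod 11); P is NOT on the curve.

Evaluate F(6, 7, 3) term-by-term (mod 11).
  3*X**3 ↦ 3·216·1·1 = 648
  3*X**2*Z ↦ 3·36·1·3 = 324
  -2*X*Y**2 ↦ -2·6·49·1 = -588
  X*Y*Z ↦ 1·6·7·3 = 126
  -2*X*Z**2 ↦ -2·6·1·9 = -108
  -Y**2*Z ↦ -1·1·49·3 = -147
  -3*Y*Z**2 ↦ -3·1·7·9 = -189
  Z**3 ↦ 1·1·1·27 = 27
Sum: F(6, 7, 3) = (648) + (324) + (-588) + (126) + (-108) + (-147) + (-189) + (27) = 93.
Reducing mod 11: 93 ≡ 5 (mod 11).
Since F(a, b, c) ≡ 5 ≠ 0 (mod 11), P does NOT lie on the curve.


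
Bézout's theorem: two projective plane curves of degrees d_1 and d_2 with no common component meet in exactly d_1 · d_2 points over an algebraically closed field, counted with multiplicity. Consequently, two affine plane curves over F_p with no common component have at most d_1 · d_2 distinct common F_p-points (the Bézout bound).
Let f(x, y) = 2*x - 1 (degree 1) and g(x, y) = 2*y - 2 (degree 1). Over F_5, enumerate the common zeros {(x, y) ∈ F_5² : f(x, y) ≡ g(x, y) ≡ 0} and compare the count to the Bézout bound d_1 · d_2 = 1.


Common zeros: {(3, 1)}; count = 1; Bézout bound = 1.

deg(f) = 1, deg(g) = 1, so Bézout bound = 1.
Scan x ∈ F_5. For each x, list the y ∈ F_5 with f(x, y) ≡ 0 and those with g(x, y) ≡ 0 (mod 5); the common zeros in that column are the intersection.
  x = 0: f ≡ 0 at y ∈ ∅; g ≡ 0 at y ∈ {1}; common: ∅.
  x = 1: f ≡ 0 at y ∈ ∅; g ≡ 0 at y ∈ {1}; common: ∅.
  x = 2: f ≡ 0 at y ∈ ∅; g ≡ 0 at y ∈ {1}; common: ∅.
  x = 3: f ≡ 0 at y ∈ {0, 1, 2, 3, 4}; g ≡ 0 at y ∈ {1}; common: {1}.
  x = 4: f ≡ 0 at y ∈ ∅; g ≡ 0 at y ∈ {1}; common: ∅.
Collecting: common zeros = {(3, 1)}, so the count is 1.
Comparison with the Bézout bound: 1 ≤ 1 = deg(f)·deg(g), as expected for curves with no common component (the bound is attained).


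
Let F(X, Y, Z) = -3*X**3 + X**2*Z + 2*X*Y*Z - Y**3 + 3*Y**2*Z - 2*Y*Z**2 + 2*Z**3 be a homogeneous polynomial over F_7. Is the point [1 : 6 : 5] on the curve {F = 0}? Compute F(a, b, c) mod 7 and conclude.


F(1,6,5) ≡ 0 (mod 7); P is on the curve.

Evaluate F(1, 6, 5) term-by-term (mod 7).
  -3*X**3 ↦ -3·1·1·1 = -3
  X**2*Z ↦ 1·1·1·5 = 5
  2*X*Y*Z ↦ 2·1·6·5 = 60
  -Y**3 ↦ -1·1·216·1 = -216
  3*Y**2*Z ↦ 3·1·36·5 = 540
  -2*Y*Z**2 ↦ -2·1·6·25 = -300
  2*Z**3 ↦ 2·1·1·125 = 250
Sum: F(1, 6, 5) = (-3) + (5) + (60) + (-216) + (540) + (-300) + (250) = 336.
Reducing mod 7: 336 ≡ 0 (mod 7).
Since F(a, b, c) ≡ 0 (mod 7), P lies on the curve.


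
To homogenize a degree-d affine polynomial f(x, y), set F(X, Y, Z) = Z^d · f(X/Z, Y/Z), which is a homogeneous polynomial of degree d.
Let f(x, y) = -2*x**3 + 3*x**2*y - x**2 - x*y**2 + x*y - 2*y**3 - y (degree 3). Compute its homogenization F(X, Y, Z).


F(X, Y, Z) = -2*X**3 + 3*X**2*Y - X**2*Z - X*Y**2 + X*Y*Z - 2*Y**3 - Y*Z**2

deg(f) = 3.
Substitute x = X/Z, y = Y/Z into f, then multiply by Z^3.
  monomial -2·x^3·y^0 ↦ -2·X^3·Y^0·Z^0.
  monomial 3·x^2·y^1 ↦ 3·X^2·Y^1·Z^0.
  monomial -1·x^2·y^0 ↦ -1·X^2·Y^0·Z^1.
  monomial -1·x^1·y^2 ↦ -1·X^1·Y^2·Z^0.
  monomial 1·x^1·y^1 ↦ 1·X^1·Y^1·Z^1.
  monomial -2·x^0·y^3 ↦ -2·X^0·Y^3·Z^0.
  monomial -1·x^0·y^1 ↦ -1·X^0·Y^1·Z^2.
Collecting: F(X, Y, Z) = -2*X**3 + 3*X**2*Y - X**2*Z - X*Y**2 + X*Y*Z - 2*Y**3 - Y*Z**2.


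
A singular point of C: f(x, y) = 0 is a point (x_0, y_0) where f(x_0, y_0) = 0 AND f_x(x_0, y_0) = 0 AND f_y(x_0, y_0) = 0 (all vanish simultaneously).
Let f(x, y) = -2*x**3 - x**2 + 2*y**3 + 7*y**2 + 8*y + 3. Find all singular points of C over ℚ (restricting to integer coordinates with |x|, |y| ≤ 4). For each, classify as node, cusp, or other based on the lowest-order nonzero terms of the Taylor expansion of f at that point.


Singular points: {(0, -1)}; classification: node.

Compute partial derivatives:
  f_x = -6*x**2 - 2*x.
  f_y = 6*y**2 + 14*y + 8.
Scan x_0 ∈ {−4, ..., 4}. For each x_0, f_y(x_0, y) is a polynomial in y; find its integer roots y ∈ {−4, ..., 4}, then test f_x and f at those candidates.
  x = -4: f_y(-4, y) = 6*y**2 + 14*y + 8; vanishes at y ∈ {-1}. (-4, -1): f_x = -88 ≠ 0.
  x = -3: f_y(-3, y) = 6*y**2 + 14*y + 8; vanishes at y ∈ {-1}. (-3, -1): f_x = -48 ≠ 0.
  x = -2: f_y(-2, y) = 6*y**2 + 14*y + 8; vanishes at y ∈ {-1}. (-2, -1): f_x = -20 ≠ 0.
  x = -1: f_y(-1, y) = 6*y**2 + 14*y + 8; vanishes at y ∈ {-1}. (-1, -1): f_x = -4 ≠ 0.
  x = 0: f_y(0, y) = 6*y**2 + 14*y + 8; vanishes at y ∈ {-1}. (0, -1): f_x = 0, f = 0 — SINGULAR.
  x = 1: f_y(1, y) = 6*y**2 + 14*y + 8; vanishes at y ∈ {-1}. (1, -1): f_x = -8 ≠ 0.
  x = 2: f_y(2, y) = 6*y**2 + 14*y + 8; vanishes at y ∈ {-1}. (2, -1): f_x = -28 ≠ 0.
  x = 3: f_y(3, y) = 6*y**2 + 14*y + 8; vanishes at y ∈ {-1}. (3, -1): f_x = -60 ≠ 0.
  x = 4: f_y(4, y) = 6*y**2 + 14*y + 8; vanishes at y ∈ {-1}. (4, -1): f_x = -104 ≠ 0.
Only singular point on the grid: (0, -1).
Classify: substitute x = 0 + u, y = -1 + v and expand: f = -2*u**3 - u**2 + 2*v**3 + v**2.
No constant or linear terms (consistent with a singular point). Quadratic part: -u**2 + v**2. Cubic part: -2*u**3 + 2*v**3.
The quadratic part v**2 - u**2 = (v − u)(v + u) splits into two distinct linear factors, so there are two distinct tangent lines y − -1 = ±(x − 0) — this is a node (ordinary double point).
Classification: node.


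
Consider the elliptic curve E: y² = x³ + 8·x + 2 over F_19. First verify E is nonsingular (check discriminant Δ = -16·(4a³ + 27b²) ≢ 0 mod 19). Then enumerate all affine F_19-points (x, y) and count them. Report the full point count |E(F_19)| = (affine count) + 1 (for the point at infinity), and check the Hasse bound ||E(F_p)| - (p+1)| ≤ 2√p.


Affine points = {(1, 7), (1, 12), (2, 8), (2, 11), (6, 0), (9, 9), (9, 10), (13, 2), (13, 17), (15, 1), (15, 18), (17, 4), (17, 15)}; affine count = 13; |E(F_19)| = 14.

Discriminant check: Δ ∝ 4a³ + 27b² = 4·8³ + 27·2² = 4·512 + 27·4 ≡ 9 (mod 19). Nonzero ⇒ E is nonsingular.
For each x ∈ F_19, compute rhs = x³ + 8·x + 2 mod 19, then count y ∈ F_19 with y² ≡ rhs.
  x = 0: rhs = 2, matching y values: none (0 points).
  x = 1: rhs = 11, matching y values: 7, 12 (2 points).
  x = 2: rhs = 7, matching y values: 8, 11 (2 points).
  x = 3: rhs = 15, matching y values: none (0 points).
  x = 4: rhs = 3, matching y values: none (0 points).
  x = 5: rhs = 15, matching y values: none (0 points).
  x = 6: rhs = 0, matching y values: 0 (1 points).
  x = 7: rhs = 2, matching y values: none (0 points).
  x = 8: rhs = 8, matching y values: none (0 points).
  x = 9: rhs = 5, matching y values: 9, 10 (2 points).
  x = 10: rhs = 18, matching y values: none (0 points).
  x = 11: rhs = 15, matching y values: none (0 points).
  x = 12: rhs = 2, matching y values: none (0 points).
  x = 13: rhs = 4, matching y values: 2, 17 (2 points).
  x = 14: rhs = 8, matching y values: none (0 points).
  x = 15: rhs = 1, matching y values: 1, 18 (2 points).
  x = 16: rhs = 8, matching y values: none (0 points).
  x = 17: rhs = 16, matching y values: 4, 15 (2 points).
  x = 18: rhs = 12, matching y values: none (0 points).
Total affine count: 13.
Full point count |E(F_19)| = 13 + 1 = 14.
Hasse bound: |14 − (19+1)| = |-6| = 6 ≤ 2√19 ≈ 8.7178 ✓.


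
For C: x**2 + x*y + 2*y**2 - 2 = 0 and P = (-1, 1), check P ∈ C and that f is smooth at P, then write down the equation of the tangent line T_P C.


Tangent line at P: -x + 3*y - 4 = 0.

Step 1: f(-1, 1) = 0, so P lies on C.
Step 2: partial derivatives
  f_x(x, y) = 2*x + y, f_y(x, y) = x + 4*y.
  f_x(P) = -1, f_y(P) = 3 (gradient nonzero, so P is smooth).
Step 3: tangent line at P: -1·(x − -1) + 3·(y − 1) = 0.
Expanding: -x + 3*y - 4 = 0.


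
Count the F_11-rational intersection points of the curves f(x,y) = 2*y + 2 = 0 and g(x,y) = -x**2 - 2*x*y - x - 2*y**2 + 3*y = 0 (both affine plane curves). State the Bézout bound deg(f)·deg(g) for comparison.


Common zeros: {(3, 10), (9, 10)}; count = 2; Bézout bound = 2.

deg(f) = 1, deg(g) = 2, so Bézout bound = 2.
Scan x ∈ F_11. For each x, list the y ∈ F_11 with f(x, y) ≡ 0 and those with g(x, y) ≡ 0 (mod 11); the common zeros in that column are the intersection.
  x = 0: f ≡ 0 at y ∈ {10}; g ≡ 0 at y ∈ {0, 7}; common: ∅.
  x = 1: f ≡ 0 at y ∈ {10}; g ≡ 0 at y ∈ ∅; common: ∅.
  x = 2: f ≡ 0 at y ∈ {10}; g ≡ 0 at y ∈ ∅; common: ∅.
  x = 3: f ≡ 0 at y ∈ {10}; g ≡ 0 at y ∈ {5, 10}; common: {10}.
  x = 4: f ≡ 0 at y ∈ {10}; g ≡ 0 at y ∈ ∅; common: ∅.
  x = 5: f ≡ 0 at y ∈ {10}; g ≡ 0 at y ∈ ∅; common: ∅.
  x = 6: f ≡ 0 at y ∈ {10}; g ≡ 0 at y ∈ {4, 8}; common: ∅.
  x = 7: f ≡ 0 at y ∈ {10}; g ≡ 0 at y ∈ {4, 7}; common: ∅.
  x = 8: f ≡ 0 at y ∈ {10}; g ≡ 0 at y ∈ {5}; common: ∅.
  x = 9: f ≡ 0 at y ∈ {10}; g ≡ 0 at y ∈ {10}; common: {10}.
  x = 10: f ≡ 0 at y ∈ {10}; g ≡ 0 at y ∈ {0, 8}; common: ∅.
Collecting: common zeros = {(3, 10), (9, 10)}, so the count is 2.
Comparison with the Bézout bound: 2 ≤ 2 = deg(f)·deg(g), as expected for curves with no common component (the bound is attained).


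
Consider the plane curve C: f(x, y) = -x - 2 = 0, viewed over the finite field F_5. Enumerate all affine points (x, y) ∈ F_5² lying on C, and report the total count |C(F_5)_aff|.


Affine F_5-points: {(3, 0), (3, 1), (3, 2), (3, 3), (3, 4)}; count = 5.

For each of the 25 pairs (x, y) ∈ F_5², evaluate f(x, y) mod 5. Record the zeros.
  x = 0: [0↦3, 1↦3, 2↦3, 3↦3, 4↦3]  zeros at y ∈ ∅
  x = 1: [0↦2, 1↦2, 2↦2, 3↦2, 4↦2]  zeros at y ∈ ∅
  x = 2: [0↦1, 1↦1, 2↦1, 3↦1, 4↦1]  zeros at y ∈ ∅
  x = 3: [0↦0, 1↦0, 2↦0, 3↦0, 4↦0]  zeros at y ∈ {0, 1, 2, 3, 4}
  x = 4: [0↦4, 1↦4, 2↦4, 3↦4, 4↦4]  zeros at y ∈ ∅
Collecting zeros: affine points = {(3, 0), (3, 1), (3, 2), (3, 3), (3, 4)}.
Total count |C(F_5)_aff| = 5.


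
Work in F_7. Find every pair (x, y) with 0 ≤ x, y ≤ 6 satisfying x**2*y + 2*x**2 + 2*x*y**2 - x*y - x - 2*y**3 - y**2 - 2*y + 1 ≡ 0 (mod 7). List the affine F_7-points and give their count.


Affine F_7-points: {(1, 2), (1, 3), (1, 6), (2, 0), (2, 5), (3, 2), (4, 6), (6, 3)}; count = 8.

For each of the 49 pairs (x, y) ∈ F_7², evaluate f(x, y) mod 7. Record the zeros.
  x = 0: [0↦1, 1↦3, 2↦5, 3↦2, 4↦3, 5↦3, 6↦4]  zeros at y ∈ ∅
  x = 1: [0↦2, 1↦6, 2↦0, 3↦0, 4↦1, 5↦5, 6↦0]  zeros at y ∈ {2, 3, 6}
  x = 2: [0↦0, 1↦1, 2↦3, 3↦1, 4↦4, 5↦0, 6↦5]  zeros at y ∈ {0, 5}
  x = 3: [0↦2, 1↦2, 2↦0, 3↦5, 4↦5, 5↦2, 6↦5]  zeros at y ∈ {2}
  x = 4: [0↦1, 1↦2, 2↦5, 3↦5, 4↦4, 5↦4, 6↦0]  zeros at y ∈ {6}
  x = 5: [0↦4, 1↦1, 2↦4, 3↦1, 4↦1, 5↦6, 6↦4]  zeros at y ∈ ∅
  x = 6: [0↦4, 1↦6, 2↦4, 3↦0, 4↦3, 5↦1, 6↦3]  zeros at y ∈ {3}
Collecting zeros: affine points = {(1, 2), (1, 3), (1, 6), (2, 0), (2, 5), (3, 2), (4, 6), (6, 3)}.
Total count |C(F_7)_aff| = 8.


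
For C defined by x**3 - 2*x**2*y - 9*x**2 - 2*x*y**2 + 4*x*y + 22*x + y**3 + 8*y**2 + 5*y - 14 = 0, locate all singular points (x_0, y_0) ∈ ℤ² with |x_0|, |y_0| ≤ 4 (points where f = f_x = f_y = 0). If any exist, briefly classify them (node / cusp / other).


Singular points: {(2, -1)}; classification: node.

Compute partial derivatives:
  f_x = 3*x**2 - 4*x*y - 18*x - 2*y**2 + 4*y + 22.
  f_y = -2*x**2 - 4*x*y + 4*x + 3*y**2 + 16*y + 5.
Scan x_0 ∈ {−4, ..., 4}. For each x_0, f_y(x_0, y) is a polynomial in y; find its integer roots y ∈ {−4, ..., 4}, then test f_x and f at those candidates.
  x = -4: f_y(-4, y) = 3*y**2 + 32*y - 43; no integer root y with |y| ≤ 4.
  x = -3: f_y(-3, y) = 3*y**2 + 28*y - 25; no integer root y with |y| ≤ 4.
  x = -2: f_y(-2, y) = 3*y**2 + 24*y - 11; no integer root y with |y| ≤ 4.
  x = -1: f_y(-1, y) = 3*y**2 + 20*y - 1; no integer root y with |y| ≤ 4.
  x = 0: f_y(0, y) = 3*y**2 + 16*y + 5; no integer root y with |y| ≤ 4.
  x = 1: f_y(1, y) = 3*y**2 + 12*y + 7; no integer root y with |y| ≤ 4.
  x = 2: f_y(2, y) = 3*y**2 + 8*y + 5; vanishes at y ∈ {-1}. (2, -1): f_x = 0, f = 0 — SINGULAR.
  x = 3: f_y(3, y) = 3*y**2 + 4*y - 1; no integer root y with |y| ≤ 4.
  x = 4: f_y(4, y) = 3*y**2 - 11; no integer root y with |y| ≤ 4.
Only singular point on the grid: (2, -1).
Classify: substitute x = 2 + u, y = -1 + v and expand: f = u**3 - 2*u**2*v - u**2 - 2*u*v**2 + v**3 + v**2.
No constant or linear terms (consistent with a singular point). Quadratic part: -u**2 + v**2. Cubic part: u**3 - 2*u**2*v - 2*u*v**2 + v**3.
The quadratic part v**2 - u**2 = (v − u)(v + u) splits into two distinct linear factors, so there are two distinct tangent lines y − -1 = ±(x − 2) — this is a node (ordinary double point).
Classification: node.
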